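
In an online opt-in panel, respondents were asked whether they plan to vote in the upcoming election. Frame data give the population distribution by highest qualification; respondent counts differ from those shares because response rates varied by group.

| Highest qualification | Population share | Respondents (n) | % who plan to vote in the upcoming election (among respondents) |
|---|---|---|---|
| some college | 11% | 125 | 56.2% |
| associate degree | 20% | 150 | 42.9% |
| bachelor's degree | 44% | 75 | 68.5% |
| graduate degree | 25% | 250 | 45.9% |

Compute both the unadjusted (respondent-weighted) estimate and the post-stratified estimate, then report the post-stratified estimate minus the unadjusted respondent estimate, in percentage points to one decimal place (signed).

Naive respondent-only estimate (weights = respondent counts):
  (125/600)×56.2 + (150/600)×42.9 + (75/600)×68.5 + (250/600)×45.9 = 50.1208%
Reweighting by population highest qualification shares:
  0.11×56.2 + 0.2×42.9 + 0.44×68.5 + 0.25×45.9 = 56.377%
Difference = 56.377 − 50.1208 = 6.2562 pp.

+6.3 percentage points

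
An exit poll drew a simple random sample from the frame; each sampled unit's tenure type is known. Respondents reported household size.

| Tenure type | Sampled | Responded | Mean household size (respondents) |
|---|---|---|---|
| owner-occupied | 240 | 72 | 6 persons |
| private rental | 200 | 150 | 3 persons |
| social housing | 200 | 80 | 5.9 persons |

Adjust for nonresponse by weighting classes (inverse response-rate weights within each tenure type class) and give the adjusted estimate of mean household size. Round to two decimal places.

5.03

Class response rates: owner-occupied 72/240 = 30%, private rental 150/200 = 75%, social housing 80/200 = 40%.
Weighting each respondent by the inverse class response rate inflates each class back to its sampled size, so the class weight is n_sampled:
  owner-occupied: 240 × 6 = 1440
  private rental: 200 × 3 = 600
  social housing: 200 × 5.9 = 1180
Adjusted estimate = 3220 / 640 = 5.03125 → 5.03.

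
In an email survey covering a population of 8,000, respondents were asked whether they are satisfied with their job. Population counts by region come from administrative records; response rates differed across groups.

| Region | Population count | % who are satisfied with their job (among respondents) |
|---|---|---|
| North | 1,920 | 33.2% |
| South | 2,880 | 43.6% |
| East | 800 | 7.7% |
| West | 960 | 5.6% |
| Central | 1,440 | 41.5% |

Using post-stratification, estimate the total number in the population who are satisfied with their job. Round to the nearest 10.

2,610

Estimated count per cell = population count × respondent percentage:
  North: 1,920 × 33.2% = 637.44
  South: 2,880 × 43.6% = 1255.68
  East: 800 × 7.7% = 61.6
  West: 960 × 5.6% = 53.76
  Central: 1,440 × 41.5% = 597.6
Estimated total = 2606.08 → 2,610.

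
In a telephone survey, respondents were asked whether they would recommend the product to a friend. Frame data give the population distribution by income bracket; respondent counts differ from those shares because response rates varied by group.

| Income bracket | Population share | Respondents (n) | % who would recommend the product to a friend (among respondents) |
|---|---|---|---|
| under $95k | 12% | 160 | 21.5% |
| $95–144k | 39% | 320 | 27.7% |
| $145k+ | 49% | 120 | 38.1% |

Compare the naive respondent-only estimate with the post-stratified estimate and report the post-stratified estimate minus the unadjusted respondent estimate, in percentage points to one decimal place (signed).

Without adjustment, the pooled respondent share is:
  (160/600)×21.5 + (320/600)×27.7 + (120/600)×38.1 = 28.1267%
Post-stratifying to population shares instead:
  0.12×21.5 + 0.39×27.7 + 0.49×38.1 = 32.052%
Difference = 32.052 − 28.1267 = 3.9253 pp.

+3.9 percentage points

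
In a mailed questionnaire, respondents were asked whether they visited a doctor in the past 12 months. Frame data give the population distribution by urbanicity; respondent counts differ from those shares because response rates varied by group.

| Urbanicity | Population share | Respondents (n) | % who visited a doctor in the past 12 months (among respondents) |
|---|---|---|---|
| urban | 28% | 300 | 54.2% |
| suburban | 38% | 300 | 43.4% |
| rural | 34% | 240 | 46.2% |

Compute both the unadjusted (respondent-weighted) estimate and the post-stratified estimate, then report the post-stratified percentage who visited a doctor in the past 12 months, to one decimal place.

Naive respondent-only estimate (weights = respondent counts):
  (300/840)×54.2 + (300/840)×43.4 + (240/840)×46.2 = 48.0571%
Post-stratified estimate weights by population shares:
  0.28×54.2 + 0.38×43.4 + 0.34×46.2 = 47.376%

47.4%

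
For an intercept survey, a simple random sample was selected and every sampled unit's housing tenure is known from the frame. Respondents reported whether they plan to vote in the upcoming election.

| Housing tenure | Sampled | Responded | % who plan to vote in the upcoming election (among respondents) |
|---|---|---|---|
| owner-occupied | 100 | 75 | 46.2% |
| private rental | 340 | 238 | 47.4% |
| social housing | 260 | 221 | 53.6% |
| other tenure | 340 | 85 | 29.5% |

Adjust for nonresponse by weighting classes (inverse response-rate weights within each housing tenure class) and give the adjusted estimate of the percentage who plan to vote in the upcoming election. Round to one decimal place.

43.0%

Class response rates: owner-occupied 75/100 = 75%, private rental 238/340 = 70%, social housing 221/260 = 85%, other tenure 85/340 = 25%.
Inverse-response-rate weighting restores each class to its sampled count, so class totals weight by n_sampled:
  owner-occupied: 100 × 46.2 = 4620
  private rental: 340 × 47.4 = 16,116
  social housing: 260 × 53.6 = 13,936
  other tenure: 340 × 29.5 = 10,030
Adjusted estimate = 44,702 / 1,040 = 42.9827 → 43.0%.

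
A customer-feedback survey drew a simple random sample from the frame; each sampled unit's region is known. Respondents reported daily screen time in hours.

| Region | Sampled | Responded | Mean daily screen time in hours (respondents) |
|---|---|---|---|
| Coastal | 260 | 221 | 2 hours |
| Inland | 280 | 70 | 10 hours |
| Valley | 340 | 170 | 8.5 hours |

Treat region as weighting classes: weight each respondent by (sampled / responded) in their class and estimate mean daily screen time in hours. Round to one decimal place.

Response rates by class: Coastal 221/260 = 85%, Inland 70/280 = 25%, Valley 170/340 = 50%.
Weighting each respondent by the inverse class response rate inflates each class back to its sampled size, so the class weight is n_sampled:
  Coastal: 260 × 2 = 520
  Inland: 280 × 10 = 2800
  Valley: 340 × 8.5 = 2890
Adjusted estimate = 6210 / 880 = 7.05682 → 7.1.

7.1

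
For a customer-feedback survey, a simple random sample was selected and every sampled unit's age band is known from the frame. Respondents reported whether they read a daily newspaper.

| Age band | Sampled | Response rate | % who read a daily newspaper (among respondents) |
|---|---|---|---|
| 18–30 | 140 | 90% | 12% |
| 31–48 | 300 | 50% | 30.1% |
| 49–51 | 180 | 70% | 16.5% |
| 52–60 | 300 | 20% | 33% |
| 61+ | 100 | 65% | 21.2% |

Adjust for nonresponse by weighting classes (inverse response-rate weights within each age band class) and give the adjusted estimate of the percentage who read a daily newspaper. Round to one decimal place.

25.2%

Weighting each respondent by the inverse class response rate inflates each class back to its sampled size, so the class weight is n_sampled:
  18–30: 140 × 12 = 1680
  31–48: 300 × 30.1 = 9030
  49–51: 180 × 16.5 = 2970
  52–60: 300 × 33 = 9900
  61+: 100 × 21.2 = 2120
Adjusted estimate = 25,700 / 1,020 = 25.1961 → 25.2%.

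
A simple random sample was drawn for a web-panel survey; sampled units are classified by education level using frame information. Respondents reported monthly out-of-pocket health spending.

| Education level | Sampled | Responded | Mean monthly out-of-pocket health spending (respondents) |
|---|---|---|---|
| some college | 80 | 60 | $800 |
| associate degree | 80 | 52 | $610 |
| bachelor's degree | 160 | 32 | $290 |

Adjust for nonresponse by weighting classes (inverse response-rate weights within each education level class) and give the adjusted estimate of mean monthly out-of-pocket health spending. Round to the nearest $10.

Response rates by class: some college 60/80 = 75%, associate degree 52/80 = 65%, bachelor's degree 32/160 = 20%.
Each respondent's weight = sampled/responded in their class; summing within a class gives n_sampled, so:
  some college: 80 × 800 = 64,000
  associate degree: 80 × 610 = 48,800
  bachelor's degree: 160 × 290 = 46,400
Adjusted estimate = 159,200 / 320 = 497.5 → $500.

$500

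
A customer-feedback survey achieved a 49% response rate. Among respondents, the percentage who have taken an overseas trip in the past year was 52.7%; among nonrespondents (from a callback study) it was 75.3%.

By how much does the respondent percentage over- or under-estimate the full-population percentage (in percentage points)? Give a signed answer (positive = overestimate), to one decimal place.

-11.5 percentage points

Nonresponse fraction = 1 − 0.49 = 0.51.
Bias = (nonresponse fraction) × (respondent percentage − nonrespondent percentage)
     = 0.51 × (52.7 − 75.3) = 0.51 × -22.6 = -11.526.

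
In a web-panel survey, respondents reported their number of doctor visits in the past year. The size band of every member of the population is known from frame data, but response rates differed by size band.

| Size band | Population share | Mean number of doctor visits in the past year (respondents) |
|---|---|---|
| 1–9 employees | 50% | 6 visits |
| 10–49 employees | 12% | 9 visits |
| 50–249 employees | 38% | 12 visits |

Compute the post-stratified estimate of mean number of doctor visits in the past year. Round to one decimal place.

Post-stratification weights by population share, not respondent share:
  1–9 employees: 0.5 × 6 = 3
  10–49 employees: 0.12 × 9 = 1.08
  50–249 employees: 0.38 × 12 = 4.56
Post-stratified estimate = 8.64 → 8.6.

8.6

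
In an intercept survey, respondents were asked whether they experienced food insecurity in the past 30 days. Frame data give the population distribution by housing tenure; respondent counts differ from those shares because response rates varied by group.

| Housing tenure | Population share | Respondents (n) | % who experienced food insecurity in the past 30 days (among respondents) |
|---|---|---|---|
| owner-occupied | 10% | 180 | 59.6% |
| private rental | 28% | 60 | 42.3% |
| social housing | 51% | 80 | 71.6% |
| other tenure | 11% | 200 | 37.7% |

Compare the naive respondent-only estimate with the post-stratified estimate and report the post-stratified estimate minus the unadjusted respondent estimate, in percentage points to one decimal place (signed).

Naive respondent-only estimate (weights = respondent counts):
  (180/520)×59.6 + (60/520)×42.3 + (80/520)×71.6 + (200/520)×37.7 = 51.0269%
Post-stratified estimate weights by population shares:
  0.1×59.6 + 0.28×42.3 + 0.51×71.6 + 0.11×37.7 = 58.467%
Difference = 58.467 − 51.0269 = 7.4401 pp.

+7.4 percentage points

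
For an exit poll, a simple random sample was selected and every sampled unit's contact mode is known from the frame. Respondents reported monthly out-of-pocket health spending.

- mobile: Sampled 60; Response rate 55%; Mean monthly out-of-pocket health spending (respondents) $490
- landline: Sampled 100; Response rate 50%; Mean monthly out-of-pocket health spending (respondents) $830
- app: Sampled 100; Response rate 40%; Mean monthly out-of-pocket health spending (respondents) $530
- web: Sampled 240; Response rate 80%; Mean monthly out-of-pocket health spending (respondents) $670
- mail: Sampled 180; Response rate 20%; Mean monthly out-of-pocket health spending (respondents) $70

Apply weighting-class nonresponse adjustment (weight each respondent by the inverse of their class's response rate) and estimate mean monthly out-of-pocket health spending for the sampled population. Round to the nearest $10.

$500

Inverse-response-rate weighting restores each class to its sampled count, so class totals weight by n_sampled:
  mobile: 60 × 490 = 29,400
  landline: 100 × 830 = 83,000
  app: 100 × 530 = 53,000
  web: 240 × 670 = 160,800
  mail: 180 × 70 = 12,600
Adjusted estimate = 338,800 / 680 = 498.235 → $500.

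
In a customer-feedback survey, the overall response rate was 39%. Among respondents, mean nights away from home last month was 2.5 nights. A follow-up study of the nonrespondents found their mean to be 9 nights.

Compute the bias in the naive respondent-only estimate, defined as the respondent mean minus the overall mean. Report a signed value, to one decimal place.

-4.0

Nonresponse fraction = 1 − 0.39 = 0.61.
Bias = (nonresponse fraction) × (respondent mean − nonrespondent mean)
     = 0.61 × (2.5 − 9) = 0.61 × -6.5 = -3.965.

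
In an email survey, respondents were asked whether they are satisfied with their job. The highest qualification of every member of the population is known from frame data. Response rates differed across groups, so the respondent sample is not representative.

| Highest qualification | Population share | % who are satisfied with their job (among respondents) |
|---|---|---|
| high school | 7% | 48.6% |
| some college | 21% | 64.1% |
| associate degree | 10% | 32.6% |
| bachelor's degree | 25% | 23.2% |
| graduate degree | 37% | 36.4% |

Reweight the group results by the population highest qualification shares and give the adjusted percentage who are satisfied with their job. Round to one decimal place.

Reweight to the known highest qualification distribution:
  high school: 0.07 × 48.6 = 3.402
  some college: 0.21 × 64.1 = 13.461
  associate degree: 0.1 × 32.6 = 3.26
  bachelor's degree: 0.25 × 23.2 = 5.8
  graduate degree: 0.37 × 36.4 = 13.468
Post-stratified estimate = 39.391 → 39.4%.

39.4%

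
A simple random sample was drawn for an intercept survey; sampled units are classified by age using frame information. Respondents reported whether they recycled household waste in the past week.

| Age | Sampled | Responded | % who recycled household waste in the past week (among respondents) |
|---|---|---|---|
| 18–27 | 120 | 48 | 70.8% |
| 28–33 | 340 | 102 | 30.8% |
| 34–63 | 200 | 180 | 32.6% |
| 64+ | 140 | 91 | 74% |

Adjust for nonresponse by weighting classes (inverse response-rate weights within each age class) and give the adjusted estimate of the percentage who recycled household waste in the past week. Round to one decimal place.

Class response rates: 18–27 48/120 = 40%, 28–33 102/340 = 30%, 34–63 180/200 = 90%, 64+ 91/140 = 65%.
Weighting each respondent by the inverse class response rate inflates each class back to its sampled size, so the class weight is n_sampled:
  18–27: 120 × 70.8 = 8496
  28–33: 340 × 30.8 = 10,472
  34–63: 200 × 32.6 = 6520
  64+: 140 × 74 = 10,360
Adjusted estimate = 35,848 / 800 = 44.81 → 44.8%.

44.8%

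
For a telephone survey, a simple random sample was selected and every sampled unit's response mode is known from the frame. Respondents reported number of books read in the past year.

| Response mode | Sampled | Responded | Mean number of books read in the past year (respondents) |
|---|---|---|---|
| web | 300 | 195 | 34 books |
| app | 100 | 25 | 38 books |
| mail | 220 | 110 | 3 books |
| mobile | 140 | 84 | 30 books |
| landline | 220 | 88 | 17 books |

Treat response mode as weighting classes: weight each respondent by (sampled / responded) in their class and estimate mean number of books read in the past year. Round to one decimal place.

Response rates by class: web 195/300 = 65%, app 25/100 = 25%, mail 110/220 = 50%, mobile 84/140 = 60%, landline 88/220 = 40%.
Each respondent's weight = sampled/responded in their class; summing within a class gives n_sampled, so:
  web: 300 × 34 = 10,200
  app: 100 × 38 = 3800
  mail: 220 × 3 = 660
  mobile: 140 × 30 = 4200
  landline: 220 × 17 = 3740
Adjusted estimate = 22,600 / 980 = 23.0612 → 23.1.

23.1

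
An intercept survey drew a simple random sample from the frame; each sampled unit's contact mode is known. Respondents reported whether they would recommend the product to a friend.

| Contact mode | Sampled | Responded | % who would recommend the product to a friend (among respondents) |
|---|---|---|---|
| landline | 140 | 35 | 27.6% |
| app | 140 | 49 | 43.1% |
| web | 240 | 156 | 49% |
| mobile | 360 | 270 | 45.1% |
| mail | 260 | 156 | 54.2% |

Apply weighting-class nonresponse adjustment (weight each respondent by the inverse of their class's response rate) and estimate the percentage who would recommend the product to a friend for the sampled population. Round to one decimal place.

45.6%

Response rates by class: landline 35/140 = 25%, app 49/140 = 35%, web 156/240 = 65%, mobile 270/360 = 75%, mail 156/260 = 60%.
Inverse-response-rate weighting restores each class to its sampled count, so class totals weight by n_sampled:
  landline: 140 × 27.6 = 3864
  app: 140 × 43.1 = 6034
  web: 240 × 49 = 11,760
  mobile: 360 × 45.1 = 16,236
  mail: 260 × 54.2 = 14,092
Adjusted estimate = 51,986 / 1,140 = 45.6018 → 45.6%.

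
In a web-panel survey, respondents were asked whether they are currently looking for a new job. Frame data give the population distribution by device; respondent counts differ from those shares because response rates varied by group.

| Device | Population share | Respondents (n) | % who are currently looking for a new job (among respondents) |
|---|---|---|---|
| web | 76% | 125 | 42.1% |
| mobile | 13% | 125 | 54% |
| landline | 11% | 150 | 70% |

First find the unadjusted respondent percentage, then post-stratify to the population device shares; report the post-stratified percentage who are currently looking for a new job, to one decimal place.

Without adjustment, the pooled respondent share is:
  (125/400)×42.1 + (125/400)×54 + (150/400)×70 = 56.2812%
Reweighting by population device shares:
  0.76×42.1 + 0.13×54 + 0.11×70 = 46.716%

46.7%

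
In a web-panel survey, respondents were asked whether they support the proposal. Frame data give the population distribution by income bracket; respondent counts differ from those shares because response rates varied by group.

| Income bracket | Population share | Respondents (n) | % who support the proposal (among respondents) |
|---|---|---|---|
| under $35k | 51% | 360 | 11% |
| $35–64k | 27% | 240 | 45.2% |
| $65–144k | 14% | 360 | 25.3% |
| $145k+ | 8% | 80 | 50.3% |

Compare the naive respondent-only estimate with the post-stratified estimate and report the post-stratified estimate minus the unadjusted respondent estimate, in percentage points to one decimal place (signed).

Unadjusted (pooled respondent) estimate weights by respondent counts:
  (360/1040)×11 + (240/1040)×45.2 + (360/1040)×25.3 + (80/1040)×50.3 = 26.8654%
Reweighting by population income bracket shares:
  0.51×11 + 0.27×45.2 + 0.14×25.3 + 0.08×50.3 = 25.38%
Difference = 25.38 − 26.8654 = -1.4854 pp.

-1.5 percentage points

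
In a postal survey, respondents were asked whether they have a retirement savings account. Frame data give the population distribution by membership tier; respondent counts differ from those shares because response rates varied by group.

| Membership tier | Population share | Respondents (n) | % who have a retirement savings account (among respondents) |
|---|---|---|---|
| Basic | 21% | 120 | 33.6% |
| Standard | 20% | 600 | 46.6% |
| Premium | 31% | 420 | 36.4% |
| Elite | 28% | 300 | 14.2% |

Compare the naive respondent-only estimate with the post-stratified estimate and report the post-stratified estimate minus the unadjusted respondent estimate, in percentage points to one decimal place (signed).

-4.2 percentage points

Unadjusted (pooled respondent) estimate weights by respondent counts:
  (120/1440)×33.6 + (600/1440)×46.6 + (420/1440)×36.4 + (300/1440)×14.2 = 35.7917%
Post-stratified estimate weights by population shares:
  0.21×33.6 + 0.2×46.6 + 0.31×36.4 + 0.28×14.2 = 31.636%
Difference = 31.636 − 35.7917 = -4.1557 pp.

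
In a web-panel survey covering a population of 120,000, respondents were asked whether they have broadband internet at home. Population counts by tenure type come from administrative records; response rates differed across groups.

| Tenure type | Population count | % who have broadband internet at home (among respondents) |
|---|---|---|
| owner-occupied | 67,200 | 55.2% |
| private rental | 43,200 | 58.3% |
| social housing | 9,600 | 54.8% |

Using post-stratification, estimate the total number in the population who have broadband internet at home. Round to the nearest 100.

Apply each group's respondent rate to its population count:
  owner-occupied: 67,200 × 55.2% = 37094.4
  private rental: 43,200 × 58.3% = 25185.6
  social housing: 9,600 × 54.8% = 5260.8
Estimated total = 67540.8 → 67,500.

67,500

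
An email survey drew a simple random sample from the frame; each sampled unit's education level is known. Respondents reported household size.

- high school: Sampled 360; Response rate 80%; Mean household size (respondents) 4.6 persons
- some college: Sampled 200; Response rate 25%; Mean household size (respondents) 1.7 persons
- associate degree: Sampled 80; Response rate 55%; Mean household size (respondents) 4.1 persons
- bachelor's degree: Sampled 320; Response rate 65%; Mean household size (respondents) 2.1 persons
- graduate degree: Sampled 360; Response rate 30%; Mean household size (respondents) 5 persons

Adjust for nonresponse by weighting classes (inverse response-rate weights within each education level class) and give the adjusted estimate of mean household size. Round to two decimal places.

3.63

Weighting each respondent by the inverse class response rate inflates each class back to its sampled size, so the class weight is n_sampled:
  high school: 360 × 4.6 = 1656
  some college: 200 × 1.7 = 340
  associate degree: 80 × 4.1 = 328
  bachelor's degree: 320 × 2.1 = 672
  graduate degree: 360 × 5 = 1800
Adjusted estimate = 4796 / 1,320 = 3.63333 → 3.63.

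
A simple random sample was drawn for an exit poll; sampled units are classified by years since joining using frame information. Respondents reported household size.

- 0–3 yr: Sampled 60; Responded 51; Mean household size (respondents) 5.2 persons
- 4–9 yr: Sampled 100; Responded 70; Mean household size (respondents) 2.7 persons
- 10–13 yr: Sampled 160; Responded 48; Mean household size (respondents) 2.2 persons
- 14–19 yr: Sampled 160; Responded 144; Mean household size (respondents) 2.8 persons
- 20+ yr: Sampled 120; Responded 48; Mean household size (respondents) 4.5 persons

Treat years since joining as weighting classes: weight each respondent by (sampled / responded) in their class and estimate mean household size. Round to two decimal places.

3.20

Class response rates: 0–3 yr 51/60 = 85%, 4–9 yr 70/100 = 70%, 10–13 yr 48/160 = 30%, 14–19 yr 144/160 = 90%, 20+ yr 48/120 = 40%.
Each respondent's weight = sampled/responded in their class; summing within a class gives n_sampled, so:
  0–3 yr: 60 × 5.2 = 312
  4–9 yr: 100 × 2.7 = 270
  10–13 yr: 160 × 2.2 = 352
  14–19 yr: 160 × 2.8 = 448
  20+ yr: 120 × 4.5 = 540
Adjusted estimate = 1922 / 600 = 3.20333 → 3.20.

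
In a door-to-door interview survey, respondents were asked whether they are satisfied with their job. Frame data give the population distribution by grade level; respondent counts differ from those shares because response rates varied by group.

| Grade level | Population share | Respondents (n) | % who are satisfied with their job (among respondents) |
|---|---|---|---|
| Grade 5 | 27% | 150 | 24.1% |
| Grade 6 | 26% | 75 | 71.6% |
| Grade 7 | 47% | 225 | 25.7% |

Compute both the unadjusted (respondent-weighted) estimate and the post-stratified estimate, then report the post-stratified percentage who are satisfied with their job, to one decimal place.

Naive respondent-only estimate (weights = respondent counts):
  (150/450)×24.1 + (75/450)×71.6 + (225/450)×25.7 = 32.8167%
Post-stratifying to population shares instead:
  0.27×24.1 + 0.26×71.6 + 0.47×25.7 = 37.202%

37.2%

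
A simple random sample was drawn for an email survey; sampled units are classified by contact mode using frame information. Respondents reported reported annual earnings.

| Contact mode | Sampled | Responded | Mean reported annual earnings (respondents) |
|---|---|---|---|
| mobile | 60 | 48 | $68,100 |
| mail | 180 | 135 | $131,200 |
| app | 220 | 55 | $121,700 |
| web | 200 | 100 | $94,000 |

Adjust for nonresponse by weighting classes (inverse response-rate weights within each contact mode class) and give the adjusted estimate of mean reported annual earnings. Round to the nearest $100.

$111,000

Response rates by class: mobile 48/60 = 80%, mail 135/180 = 75%, app 55/220 = 25%, web 100/200 = 50%.
Inverse-response-rate weighting restores each class to its sampled count, so class totals weight by n_sampled:
  mobile: 60 × 68,100 = 4,086,000
  mail: 180 × 131,200 = 23,616,000
  app: 220 × 121,700 = 26,774,000
  web: 200 × 94,000 = 18,800,000
Adjusted estimate = 73,276,000 / 660 = 111024 → $111,000.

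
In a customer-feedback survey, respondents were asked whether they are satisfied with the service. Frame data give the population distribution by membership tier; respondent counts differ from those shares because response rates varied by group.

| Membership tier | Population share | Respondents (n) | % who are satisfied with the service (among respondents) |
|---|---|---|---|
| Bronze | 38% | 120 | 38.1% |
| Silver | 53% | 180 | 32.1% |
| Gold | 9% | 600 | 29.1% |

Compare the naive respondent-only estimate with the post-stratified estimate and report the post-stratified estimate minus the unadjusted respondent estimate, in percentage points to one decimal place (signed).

+3.2 percentage points

Unadjusted (pooled respondent) estimate weights by respondent counts:
  (120/900)×38.1 + (180/900)×32.1 + (600/900)×29.1 = 30.9%
Post-stratified estimate weights by population shares:
  0.38×38.1 + 0.53×32.1 + 0.09×29.1 = 34.11%
Difference = 34.11 − 30.9 = 3.21 pp.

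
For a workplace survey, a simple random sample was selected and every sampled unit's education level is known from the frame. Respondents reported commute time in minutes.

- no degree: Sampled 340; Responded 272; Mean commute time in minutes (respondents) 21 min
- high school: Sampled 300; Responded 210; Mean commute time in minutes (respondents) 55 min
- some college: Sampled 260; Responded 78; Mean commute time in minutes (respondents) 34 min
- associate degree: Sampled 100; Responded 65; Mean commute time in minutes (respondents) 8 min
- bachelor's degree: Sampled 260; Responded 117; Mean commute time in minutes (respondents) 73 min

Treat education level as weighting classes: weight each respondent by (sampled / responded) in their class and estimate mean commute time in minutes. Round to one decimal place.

Class response rates: no degree 272/340 = 80%, high school 210/300 = 70%, some college 78/260 = 30%, associate degree 65/100 = 65%, bachelor's degree 117/260 = 45%.
Each respondent's weight = sampled/responded in their class; summing within a class gives n_sampled, so:
  no degree: 340 × 21 = 7140
  high school: 300 × 55 = 16,500
  some college: 260 × 34 = 8840
  associate degree: 100 × 8 = 800
  bachelor's degree: 260 × 73 = 18,980
Adjusted estimate = 52,260 / 1,260 = 41.4762 → 41.5.

41.5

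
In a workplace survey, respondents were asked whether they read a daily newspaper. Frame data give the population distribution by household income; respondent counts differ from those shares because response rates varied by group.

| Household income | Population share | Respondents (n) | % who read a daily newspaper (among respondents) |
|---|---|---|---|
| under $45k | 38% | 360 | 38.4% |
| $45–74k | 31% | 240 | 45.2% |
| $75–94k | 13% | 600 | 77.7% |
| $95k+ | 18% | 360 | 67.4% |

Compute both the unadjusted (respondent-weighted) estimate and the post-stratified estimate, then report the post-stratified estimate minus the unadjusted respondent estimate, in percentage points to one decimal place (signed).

Unadjusted (pooled respondent) estimate weights by respondent counts:
  (360/1560)×38.4 + (240/1560)×45.2 + (600/1560)×77.7 + (360/1560)×67.4 = 61.2538%
Reweighting by population household income shares:
  0.38×38.4 + 0.31×45.2 + 0.13×77.7 + 0.18×67.4 = 50.837%
Difference = 50.837 − 61.2538 = -10.4168 pp.

-10.4 percentage points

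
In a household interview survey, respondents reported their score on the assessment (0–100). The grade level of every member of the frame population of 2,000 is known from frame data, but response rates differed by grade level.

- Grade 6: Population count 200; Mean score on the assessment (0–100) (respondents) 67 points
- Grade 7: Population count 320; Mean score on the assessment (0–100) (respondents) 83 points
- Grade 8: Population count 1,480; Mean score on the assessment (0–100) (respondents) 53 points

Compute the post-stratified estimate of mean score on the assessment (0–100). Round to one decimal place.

59.2

Each cell contributes population-share × respondent value:
  Grade 6: (200/2,000) × 67 = 6.7
  Grade 7: (320/2,000) × 83 = 13.28
  Grade 8: (1,480/2,000) × 53 = 39.22
Post-stratified estimate = 59.2 → 59.2.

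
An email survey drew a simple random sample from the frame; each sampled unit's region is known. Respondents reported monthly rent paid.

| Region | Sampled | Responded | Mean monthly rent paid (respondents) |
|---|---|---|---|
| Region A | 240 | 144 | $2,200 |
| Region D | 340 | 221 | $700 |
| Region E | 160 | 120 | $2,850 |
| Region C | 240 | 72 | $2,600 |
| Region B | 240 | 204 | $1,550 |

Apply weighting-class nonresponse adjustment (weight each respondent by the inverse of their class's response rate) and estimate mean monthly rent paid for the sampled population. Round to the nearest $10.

Response rates by class: Region A 144/240 = 60%, Region D 221/340 = 65%, Region E 120/160 = 75%, Region C 72/240 = 30%, Region B 204/240 = 85%.
Inverse-response-rate weighting restores each class to its sampled count, so class totals weight by n_sampled:
  Region A: 240 × 2200 = 528,000
  Region D: 340 × 700 = 238,000
  Region E: 160 × 2850 = 456,000
  Region C: 240 × 2600 = 624,000
  Region B: 240 × 1550 = 372,000
Adjusted estimate = 2,218,000 / 1,220 = 1818.03 → $1,820.

$1,820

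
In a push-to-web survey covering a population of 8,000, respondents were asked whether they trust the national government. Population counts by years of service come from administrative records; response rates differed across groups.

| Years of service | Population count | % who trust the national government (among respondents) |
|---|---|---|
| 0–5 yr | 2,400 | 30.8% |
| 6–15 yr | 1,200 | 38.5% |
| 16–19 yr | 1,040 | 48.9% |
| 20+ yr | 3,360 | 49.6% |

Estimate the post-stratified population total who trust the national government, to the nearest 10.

Estimated count per cell = population count × respondent percentage:
  0–5 yr: 2,400 × 30.8% = 739.2
  6–15 yr: 1,200 × 38.5% = 462
  16–19 yr: 1,040 × 48.9% = 508.56
  20+ yr: 3,360 × 49.6% = 1666.56
Estimated total = 3376.32 → 3,380.

3,380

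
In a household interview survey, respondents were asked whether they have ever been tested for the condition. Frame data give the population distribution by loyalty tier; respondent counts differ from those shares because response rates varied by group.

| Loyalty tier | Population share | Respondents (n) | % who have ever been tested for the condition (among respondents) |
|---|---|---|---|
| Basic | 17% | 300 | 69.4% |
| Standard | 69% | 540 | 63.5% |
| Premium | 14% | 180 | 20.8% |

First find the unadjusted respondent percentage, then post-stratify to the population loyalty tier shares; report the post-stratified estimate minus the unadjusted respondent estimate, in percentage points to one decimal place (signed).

Without adjustment, the pooled respondent share is:
  (300/1020)×69.4 + (540/1020)×63.5 + (180/1020)×20.8 = 57.7%
Post-stratifying to population shares instead:
  0.17×69.4 + 0.69×63.5 + 0.14×20.8 = 58.525%
Difference = 58.525 − 57.7 = 0.825 pp.

+0.8 percentage points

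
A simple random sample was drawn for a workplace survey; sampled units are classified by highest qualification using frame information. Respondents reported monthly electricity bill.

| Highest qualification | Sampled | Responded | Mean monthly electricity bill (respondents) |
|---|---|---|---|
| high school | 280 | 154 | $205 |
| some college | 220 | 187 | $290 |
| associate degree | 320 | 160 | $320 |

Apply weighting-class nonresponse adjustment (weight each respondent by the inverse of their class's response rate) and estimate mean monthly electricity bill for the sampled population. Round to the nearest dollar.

$273

Response rates by class: high school 154/280 = 55%, some college 187/220 = 85%, associate degree 160/320 = 50%.
Weighting each respondent by the inverse class response rate inflates each class back to its sampled size, so the class weight is n_sampled:
  high school: 280 × 205 = 57,400
  some college: 220 × 290 = 63,800
  associate degree: 320 × 320 = 102,400
Adjusted estimate = 223,600 / 820 = 272.683 → $273.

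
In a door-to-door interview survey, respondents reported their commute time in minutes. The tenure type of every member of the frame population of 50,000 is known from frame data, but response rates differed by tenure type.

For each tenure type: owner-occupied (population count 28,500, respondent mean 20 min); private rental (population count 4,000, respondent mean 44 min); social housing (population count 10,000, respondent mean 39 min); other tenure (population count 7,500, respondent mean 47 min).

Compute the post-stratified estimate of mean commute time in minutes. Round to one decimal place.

Each cell contributes population-share × respondent value:
  owner-occupied: (28,500/50,000) × 20 = 11.4
  private rental: (4,000/50,000) × 44 = 3.52
  social housing: (10,000/50,000) × 39 = 7.8
  other tenure: (7,500/50,000) × 47 = 7.05
Post-stratified estimate = 29.77 → 29.8.

29.8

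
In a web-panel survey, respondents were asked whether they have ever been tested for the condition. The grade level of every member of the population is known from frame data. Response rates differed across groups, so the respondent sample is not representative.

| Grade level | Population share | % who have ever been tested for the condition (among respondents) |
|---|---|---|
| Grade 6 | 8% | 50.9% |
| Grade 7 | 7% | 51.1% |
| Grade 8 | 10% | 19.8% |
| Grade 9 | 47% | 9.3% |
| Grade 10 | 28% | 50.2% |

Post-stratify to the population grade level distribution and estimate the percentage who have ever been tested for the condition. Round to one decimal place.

Each cell contributes population-share × respondent value:
  Grade 6: 0.08 × 50.9 = 4.072
  Grade 7: 0.07 × 51.1 = 3.577
  Grade 8: 0.1 × 19.8 = 1.98
  Grade 9: 0.47 × 9.3 = 4.371
  Grade 10: 0.28 × 50.2 = 14.056
Post-stratified estimate = 28.056 → 28.1%.

28.1%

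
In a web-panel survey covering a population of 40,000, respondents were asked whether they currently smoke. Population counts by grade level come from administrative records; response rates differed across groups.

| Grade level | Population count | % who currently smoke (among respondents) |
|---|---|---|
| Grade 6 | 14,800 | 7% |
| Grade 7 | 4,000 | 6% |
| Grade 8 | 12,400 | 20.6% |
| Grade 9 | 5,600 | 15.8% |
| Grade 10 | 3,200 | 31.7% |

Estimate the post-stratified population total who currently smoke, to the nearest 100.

Estimated count per cell = population count × respondent percentage:
  Grade 6: 14,800 × 7% = 1036
  Grade 7: 4,000 × 6% = 240
  Grade 8: 12,400 × 20.6% = 2554.4
  Grade 9: 5,600 × 15.8% = 884.8
  Grade 10: 3,200 × 31.7% = 1014.4
Estimated total = 5729.6 → 5,700.

5,700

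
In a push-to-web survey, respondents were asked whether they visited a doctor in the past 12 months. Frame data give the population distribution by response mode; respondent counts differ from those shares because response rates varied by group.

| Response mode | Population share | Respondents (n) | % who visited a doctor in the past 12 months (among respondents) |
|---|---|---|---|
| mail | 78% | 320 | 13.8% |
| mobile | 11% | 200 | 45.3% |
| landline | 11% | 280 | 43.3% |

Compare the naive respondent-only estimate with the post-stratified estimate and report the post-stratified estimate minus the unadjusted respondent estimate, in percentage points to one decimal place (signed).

-11.5 percentage points

Naive respondent-only estimate (weights = respondent counts):
  (320/800)×13.8 + (200/800)×45.3 + (280/800)×43.3 = 32%
Reweighting by population response mode shares:
  0.78×13.8 + 0.11×45.3 + 0.11×43.3 = 20.51%
Difference = 20.51 − 32 = -11.49 pp.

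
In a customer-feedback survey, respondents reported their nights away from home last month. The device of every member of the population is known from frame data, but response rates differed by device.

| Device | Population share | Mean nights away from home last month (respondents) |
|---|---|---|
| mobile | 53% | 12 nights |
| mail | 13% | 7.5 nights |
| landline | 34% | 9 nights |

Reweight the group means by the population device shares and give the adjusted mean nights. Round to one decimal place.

10.4

Post-stratification weights by population share, not respondent share:
  mobile: 0.53 × 12 = 6.36
  mail: 0.13 × 7.5 = 0.975
  landline: 0.34 × 9 = 3.06
Post-stratified estimate = 10.395 → 10.4.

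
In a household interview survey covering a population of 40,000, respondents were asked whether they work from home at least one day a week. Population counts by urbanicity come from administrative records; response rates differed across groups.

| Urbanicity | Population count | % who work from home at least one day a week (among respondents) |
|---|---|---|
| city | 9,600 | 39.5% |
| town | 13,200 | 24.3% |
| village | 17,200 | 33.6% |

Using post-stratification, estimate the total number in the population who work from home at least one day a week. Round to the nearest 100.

Each cell contributes its population count × the respondent rate:
  city: 9,600 × 39.5% = 3792
  town: 13,200 × 24.3% = 3207.6
  village: 17,200 × 33.6% = 5779.2
Estimated total = 12778.8 → 12,800.

12,800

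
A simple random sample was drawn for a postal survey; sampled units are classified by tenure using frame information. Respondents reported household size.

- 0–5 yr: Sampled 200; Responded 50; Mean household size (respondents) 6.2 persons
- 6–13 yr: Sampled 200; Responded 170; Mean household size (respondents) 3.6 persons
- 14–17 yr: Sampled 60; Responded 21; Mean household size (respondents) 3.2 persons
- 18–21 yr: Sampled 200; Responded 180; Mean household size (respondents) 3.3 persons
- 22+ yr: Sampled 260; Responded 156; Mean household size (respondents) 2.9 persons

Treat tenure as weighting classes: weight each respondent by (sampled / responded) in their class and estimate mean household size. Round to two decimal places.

Class response rates: 0–5 yr 50/200 = 25%, 6–13 yr 170/200 = 85%, 14–17 yr 21/60 = 35%, 18–21 yr 180/200 = 90%, 22+ yr 156/260 = 60%.
Weighting each respondent by the inverse class response rate inflates each class back to its sampled size, so the class weight is n_sampled:
  0–5 yr: 200 × 6.2 = 1240
  6–13 yr: 200 × 3.6 = 720
  14–17 yr: 60 × 3.2 = 192
  18–21 yr: 200 × 3.3 = 660
  22+ yr: 260 × 2.9 = 754
Adjusted estimate = 3566 / 920 = 3.87609 → 3.88.

3.88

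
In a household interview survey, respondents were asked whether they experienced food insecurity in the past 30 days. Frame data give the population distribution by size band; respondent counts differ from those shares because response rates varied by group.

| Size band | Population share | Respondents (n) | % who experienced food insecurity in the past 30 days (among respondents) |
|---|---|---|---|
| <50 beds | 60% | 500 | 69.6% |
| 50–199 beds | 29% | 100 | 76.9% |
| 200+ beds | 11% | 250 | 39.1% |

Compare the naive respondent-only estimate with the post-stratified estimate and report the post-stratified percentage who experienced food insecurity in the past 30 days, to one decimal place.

Without adjustment, the pooled respondent share is:
  (500/850)×69.6 + (100/850)×76.9 + (250/850)×39.1 = 61.4882%
Reweighting by population size band shares:
  0.6×69.6 + 0.29×76.9 + 0.11×39.1 = 68.362%

68.4%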